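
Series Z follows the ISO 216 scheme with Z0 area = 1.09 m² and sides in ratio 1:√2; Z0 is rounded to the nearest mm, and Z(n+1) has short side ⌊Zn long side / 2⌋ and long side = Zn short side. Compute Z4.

219 × 310 mm

Let Z0's short side be w mm. w · w√2 = 1.09 m² = 1,090,000 mm², so w ≈ 877.9 mm and w√2 ≈ 1241.6 mm → Z0 = 878 × 1242 mm.
Z1: ⌊1242/2⌋ × 878 = 621 × 878 mm
Z2: ⌊878/2⌋ × 621 = 439 × 621 mm
Z3: ⌊621/2⌋ × 439 = 310 × 439 mm
Z4: ⌊439/2⌋ × 310 = 219 × 310 mm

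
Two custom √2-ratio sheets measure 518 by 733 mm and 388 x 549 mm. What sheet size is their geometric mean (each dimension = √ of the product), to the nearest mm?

Short side: √(518 · 388) = √200984 ≈ 448.3 → 448 mm
Long side: √(733 · 549) = √402417 ≈ 634.4 → 634 mm

448 × 634 mm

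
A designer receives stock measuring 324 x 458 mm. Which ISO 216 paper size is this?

Aspect ratio 458/324 ≈ 1.414 — close to the ISO √2 ≈ 1.414.
In the C-series (envelope sizes, between A and B): C3 = 324 × 458 mm.

C3 (324 × 458 mm)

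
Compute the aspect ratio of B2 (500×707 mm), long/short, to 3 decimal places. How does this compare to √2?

1.414

707 / 500 = 1.414
Matches √2 ≈ 1.414 — the ISO 216 defining ratio.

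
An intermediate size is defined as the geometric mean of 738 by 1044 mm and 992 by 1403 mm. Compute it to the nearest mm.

856 × 1210 mm

Short side: √(738 · 992) = √732096 ≈ 855.6 → 856 mm
Long side: √(1044 · 1403) = √1464732 ≈ 1210.3 → 1210 mm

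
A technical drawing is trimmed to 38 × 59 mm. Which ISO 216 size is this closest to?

C9 (40 × 57 mm)

Aspect ratio 59/38 ≈ 1.553 (ISO target is √2 ≈ 1.414).
In the C-series (envelope sizes, between A and B): C9 = 40 × 57 mm.
Off by 4 mm total — nearest standard size.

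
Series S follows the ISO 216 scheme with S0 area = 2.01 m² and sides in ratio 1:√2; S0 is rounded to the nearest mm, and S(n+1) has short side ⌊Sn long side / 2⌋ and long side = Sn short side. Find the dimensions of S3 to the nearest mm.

Let S0's short side be w mm. w · w√2 = 2.01 m² = 2,010,000 mm², so w ≈ 1192.2 mm and w√2 ≈ 1686.0 mm → S0 = 1192 × 1686 mm.
S1: ⌊1686/2⌋ × 1192 = 843 × 1192 mm
S2: ⌊1192/2⌋ × 843 = 596 × 843 mm
S3: ⌊843/2⌋ × 596 = 421 × 596 mm

421 × 596 mm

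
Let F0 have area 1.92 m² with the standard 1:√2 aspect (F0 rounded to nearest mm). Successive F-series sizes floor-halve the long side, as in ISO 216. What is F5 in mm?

206 × 291 mm

Let F0's short side be w mm. w · w√2 = 1.92 m² = 1,920,000 mm², so w ≈ 1165.2 mm and w√2 ≈ 1647.8 mm → F0 = 1165 × 1648 mm.
F1: ⌊1648/2⌋ × 1165 = 824 × 1165 mm
F2: ⌊1165/2⌋ × 824 = 582 × 824 mm
F3: ⌊824/2⌋ × 582 = 412 × 582 mm
F4: ⌊582/2⌋ × 412 = 291 × 412 mm
F5: ⌊412/2⌋ × 291 = 206 × 291 mm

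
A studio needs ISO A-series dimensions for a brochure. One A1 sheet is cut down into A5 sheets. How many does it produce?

16

A1 = 594 × 841 mm; A5 = 148 × 210 mm.
Each halving step doubles the count; 4 steps from A1 to A5.
2^4 = 16.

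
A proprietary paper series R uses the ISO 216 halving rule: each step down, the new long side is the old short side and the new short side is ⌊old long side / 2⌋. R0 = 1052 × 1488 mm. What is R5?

R1: ⌊1488/2⌋ × 1052 = 744 × 1052 mm
R2: ⌊1052/2⌋ × 744 = 526 × 744 mm
R3: ⌊744/2⌋ × 526 = 372 × 526 mm
R4: ⌊526/2⌋ × 372 = 263 × 372 mm
R5: ⌊372/2⌋ × 263 = 186 × 263 mm

186 × 263 mm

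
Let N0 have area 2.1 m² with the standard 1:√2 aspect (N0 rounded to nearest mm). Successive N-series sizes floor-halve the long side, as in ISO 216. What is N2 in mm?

609 × 861 mm

Let N0's short side be w mm. w · w√2 = 2.1 m² = 2,100,000 mm², so w ≈ 1218.6 mm and w√2 ≈ 1723.3 mm → N0 = 1219 × 1723 mm.
N1: ⌊1723/2⌋ × 1219 = 861 × 1219 mm
N2: ⌊1219/2⌋ × 861 = 609 × 861 mm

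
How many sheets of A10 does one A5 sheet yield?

32

A5 = 148 × 210 mm; A10 = 26 × 37 mm.
Each halving step doubles the count; 5 steps from A5 to A10.
2^5 = 32.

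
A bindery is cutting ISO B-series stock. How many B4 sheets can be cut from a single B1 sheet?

Each ISO step halves the sheet: 1 × B1 → 2 × B2 → 4 × B3 → 8 × B4
From B1 to B4 is 3 halving steps: 2^3 = 8.

8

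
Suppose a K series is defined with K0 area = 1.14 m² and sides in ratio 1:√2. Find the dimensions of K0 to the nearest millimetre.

Let the short side be w mm. Then w · w√2 = 1.14 m² = 1,140,000 mm².
w² = 1,140,000/√2, so w ≈ 897.8 mm; long side = w√2 ≈ 1269.7 mm.

898 × 1270 mm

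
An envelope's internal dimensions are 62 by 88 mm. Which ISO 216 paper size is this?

B8 (62 × 88 mm)

Aspect ratio 88/62 ≈ 1.419 — close to the ISO √2 ≈ 1.414.
In the B-series (B0 = 1000 × 1414 mm): B8 = 62 × 88 mm.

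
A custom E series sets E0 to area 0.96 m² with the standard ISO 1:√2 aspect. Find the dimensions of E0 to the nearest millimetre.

Let the short side be w mm. Then w · w√2 = 0.96 m² = 960,000 mm².
w² = 960,000/√2, so w ≈ 823.9 mm; long side = w√2 ≈ 1165.2 mm.

824 × 1165 mm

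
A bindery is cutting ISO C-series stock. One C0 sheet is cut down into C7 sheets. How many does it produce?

Each ISO step halves the sheet: 1 × C0 → 2 × C1 → 4 × C2 → 8 × C3 → …
From C0 to C7 is 7 halving steps: 2^7 = 128.

128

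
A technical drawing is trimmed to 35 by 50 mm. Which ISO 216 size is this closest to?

A9 (37 × 52 mm)

Aspect ratio 50/35 ≈ 1.429 — close to the ISO √2 ≈ 1.414.
In the A-series (A0 area = 1 m²): A9 = 37 × 52 mm.
Off by 4 mm total — nearest standard size.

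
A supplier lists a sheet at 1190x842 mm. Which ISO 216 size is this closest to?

A0 (841 × 1189 mm)

Aspect ratio 1190/842 ≈ 1.413 — close to the ISO √2 ≈ 1.414.
In the A-series (A0 area = 1 m²): A0 = 841 × 1189 mm.
Off by 2 mm total — nearest standard size.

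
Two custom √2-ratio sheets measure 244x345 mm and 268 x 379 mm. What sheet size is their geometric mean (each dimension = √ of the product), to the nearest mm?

Short side: √(244 · 268) = √65392 ≈ 255.7 → 256 mm
Long side: √(345 · 379) = √130755 ≈ 361.6 → 362 mm

256 × 362 mm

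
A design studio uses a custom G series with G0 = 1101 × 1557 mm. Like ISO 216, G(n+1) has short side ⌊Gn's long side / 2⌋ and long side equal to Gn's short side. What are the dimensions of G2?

550 × 778 mm

G1: ⌊1557/2⌋ × 1101 = 778 × 1101 mm
G2: ⌊1101/2⌋ × 778 = 550 × 778 mm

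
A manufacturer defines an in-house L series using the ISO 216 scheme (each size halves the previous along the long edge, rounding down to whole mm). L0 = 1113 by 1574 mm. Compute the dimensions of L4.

278 × 393 mm

L1: ⌊1574/2⌋ × 1113 = 787 × 1113 mm
L2: ⌊1113/2⌋ × 787 = 556 × 787 mm
L3: ⌊787/2⌋ × 556 = 393 × 556 mm
L4: ⌊556/2⌋ × 393 = 278 × 393 mm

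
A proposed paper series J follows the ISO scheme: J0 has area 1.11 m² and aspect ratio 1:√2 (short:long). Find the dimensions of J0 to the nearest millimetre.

Let the short side be w mm. Then w · w√2 = 1.11 m² = 1,110,000 mm².
w² = 1,110,000/√2, so w ≈ 885.9 mm; long side = w√2 ≈ 1252.9 mm.

886 × 1253 mm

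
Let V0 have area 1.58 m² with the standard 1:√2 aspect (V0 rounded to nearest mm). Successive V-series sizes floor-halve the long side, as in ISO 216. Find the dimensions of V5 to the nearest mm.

186 × 264 mm

Let V0's short side be w mm. w · w√2 = 1.58 m² = 1,580,000 mm², so w ≈ 1057.0 mm and w√2 ≈ 1494.8 mm → V0 = 1057 × 1495 mm.
V1: ⌊1495/2⌋ × 1057 = 747 × 1057 mm
V2: ⌊1057/2⌋ × 747 = 528 × 747 mm
V3: ⌊747/2⌋ × 528 = 373 × 528 mm
V4: ⌊528/2⌋ × 373 = 264 × 373 mm
V5: ⌊373/2⌋ × 264 = 186 × 264 mm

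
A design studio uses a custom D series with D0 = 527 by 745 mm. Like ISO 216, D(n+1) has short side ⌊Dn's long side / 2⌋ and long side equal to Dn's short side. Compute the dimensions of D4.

131 × 186 mm

D1: ⌊745/2⌋ × 527 = 372 × 527 mm
D2: ⌊527/2⌋ × 372 = 263 × 372 mm
D3: ⌊372/2⌋ × 263 = 186 × 263 mm
D4: ⌊263/2⌋ × 186 = 131 × 186 mm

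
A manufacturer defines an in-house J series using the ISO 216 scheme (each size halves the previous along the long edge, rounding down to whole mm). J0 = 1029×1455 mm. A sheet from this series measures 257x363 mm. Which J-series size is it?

J4

J0: 1029 × 1455 mm
J1: 727 × 1029 mm
J2: 514 × 727 mm
J3: 363 × 514 mm
J4: 257 × 363 mm
J5: 181 × 257 mm
→ matches J4.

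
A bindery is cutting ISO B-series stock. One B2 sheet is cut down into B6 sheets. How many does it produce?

16

Each ISO step halves the sheet: 1 × B2 → 2 × B3 → 4 × B4 → 8 × B5 → …
From B2 to B6 is 4 halving steps: 2^4 = 16.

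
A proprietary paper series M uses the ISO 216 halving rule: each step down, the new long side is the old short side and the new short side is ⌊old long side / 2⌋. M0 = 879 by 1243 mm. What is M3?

310 × 439 mm

M1: ⌊1243/2⌋ × 879 = 621 × 879 mm
M2: ⌊879/2⌋ × 621 = 439 × 621 mm
M3: ⌊621/2⌋ × 439 = 310 × 439 mm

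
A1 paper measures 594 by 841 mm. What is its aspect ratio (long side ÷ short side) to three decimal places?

841 / 594 = 1.416
ISO 216 targets √2 ≈ 1.414; the +0.002 deviation is from mm rounding.

1.416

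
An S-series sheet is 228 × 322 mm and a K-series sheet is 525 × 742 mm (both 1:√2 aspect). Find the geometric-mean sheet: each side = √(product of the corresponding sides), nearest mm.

Short side: √(228 · 525) = √119700 ≈ 346.0 → 346 mm
Long side: √(322 · 742) = √238924 ≈ 488.8 → 489 mm

346 × 489 mm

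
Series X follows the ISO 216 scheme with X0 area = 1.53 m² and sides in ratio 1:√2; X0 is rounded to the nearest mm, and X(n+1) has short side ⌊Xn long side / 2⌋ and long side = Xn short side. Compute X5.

Let X0's short side be w mm. w · w√2 = 1.53 m² = 1,530,000 mm², so w ≈ 1040.1 mm and w√2 ≈ 1471.0 mm → X0 = 1040 × 1471 mm.
X1: ⌊1471/2⌋ × 1040 = 735 × 1040 mm
X2: ⌊1040/2⌋ × 735 = 520 × 735 mm
X3: ⌊735/2⌋ × 520 = 367 × 520 mm
X4: ⌊520/2⌋ × 367 = 260 × 367 mm
X5: ⌊367/2⌋ × 260 = 183 × 260 mm

183 × 260 mm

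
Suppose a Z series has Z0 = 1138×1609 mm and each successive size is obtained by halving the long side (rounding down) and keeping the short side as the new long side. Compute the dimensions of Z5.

201 × 284 mm

Z1: ⌊1609/2⌋ × 1138 = 804 × 1138 mm
Z2: ⌊1138/2⌋ × 804 = 569 × 804 mm
Z3: ⌊804/2⌋ × 569 = 402 × 569 mm
Z4: ⌊569/2⌋ × 402 = 284 × 402 mm
Z5: ⌊402/2⌋ × 284 = 201 × 284 mm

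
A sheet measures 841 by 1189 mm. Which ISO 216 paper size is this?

Aspect ratio 1189/841 ≈ 1.414 — close to the ISO √2 ≈ 1.414.
In the A-series (A0 area = 1 m²): A0 = 841 × 1189 mm.

A0 (841 × 1189 mm)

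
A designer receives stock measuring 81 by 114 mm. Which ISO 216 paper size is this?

Aspect ratio 114/81 ≈ 1.407 — close to the ISO √2 ≈ 1.414.
In the C-series (envelope sizes, between A and B): C7 = 81 × 114 mm.

C7 (81 × 114 mm)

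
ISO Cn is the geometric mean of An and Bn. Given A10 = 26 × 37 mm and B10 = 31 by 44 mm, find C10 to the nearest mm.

Short side: √(26 · 31) = √806 ≈ 28.4 → 28 mm
Long side: √(37 · 44) = √1628 ≈ 40.3 → 40 mm

28 × 40 mm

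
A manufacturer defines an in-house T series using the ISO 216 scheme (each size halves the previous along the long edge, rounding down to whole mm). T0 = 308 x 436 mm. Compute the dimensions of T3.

T1: ⌊436/2⌋ × 308 = 218 × 308 mm
T2: ⌊308/2⌋ × 218 = 154 × 218 mm
T3: ⌊218/2⌋ × 154 = 109 × 154 mm

109 × 154 mm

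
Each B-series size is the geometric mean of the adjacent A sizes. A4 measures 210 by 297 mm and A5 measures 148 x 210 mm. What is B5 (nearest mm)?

Short side: √(210 · 148) = √31080 ≈ 176.3 → 176 mm
Long side: √(297 · 210) = √62370 ≈ 249.7 → 250 mm

176 × 250 mm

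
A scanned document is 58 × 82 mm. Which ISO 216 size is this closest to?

C8 (57 × 81 mm)

Aspect ratio 82/58 ≈ 1.414 — close to the ISO √2 ≈ 1.414.
In the C-series (envelope sizes, between A and B): C8 = 57 × 81 mm.
Off by 2 mm total — nearest standard size.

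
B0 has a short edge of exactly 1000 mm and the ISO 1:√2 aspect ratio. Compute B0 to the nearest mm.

Short side = 1000 mm; long side = 1000√2 ≈ 1414.2 mm.

1000 × 1414 mm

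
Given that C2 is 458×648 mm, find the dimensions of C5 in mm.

C3: ⌊648/2⌋ × 458 = 324 × 458 mm
C4: ⌊458/2⌋ × 324 = 229 × 324 mm
C5: ⌊324/2⌋ × 229 = 162 × 229 mm

162 × 229 mm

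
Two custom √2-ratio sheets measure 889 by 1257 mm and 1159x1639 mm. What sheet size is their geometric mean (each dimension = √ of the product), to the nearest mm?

1015 × 1435 mm

Short side: √(889 · 1159) = √1030351 ≈ 1015.1 → 1015 mm
Long side: √(1257 · 1639) = √2060223 ≈ 1435.3 → 1435 mm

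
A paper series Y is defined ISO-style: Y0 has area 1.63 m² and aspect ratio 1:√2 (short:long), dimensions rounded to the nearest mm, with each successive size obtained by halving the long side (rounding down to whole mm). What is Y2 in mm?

Let Y0's short side be w mm. w · w√2 = 1.63 m² = 1,630,000 mm², so w ≈ 1073.6 mm and w√2 ≈ 1518.3 mm → Y0 = 1074 × 1518 mm.
Y1: ⌊1518/2⌋ × 1074 = 759 × 1074 mm
Y2: ⌊1074/2⌋ × 759 = 537 × 759 mm

537 × 759 mm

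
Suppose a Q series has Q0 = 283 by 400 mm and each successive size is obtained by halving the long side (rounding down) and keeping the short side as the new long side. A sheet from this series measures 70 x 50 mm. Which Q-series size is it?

Q0: 283 × 400 mm
Q1: 200 × 283 mm
Q2: 141 × 200 mm
Q3: 100 × 141 mm
Q4: 70 × 100 mm
Q5: 50 × 70 mm
Q6: 35 × 50 mm
→ matches Q5.

Q5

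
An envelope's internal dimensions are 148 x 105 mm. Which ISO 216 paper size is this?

A6 (105 × 148 mm)

Aspect ratio 148/105 ≈ 1.410 — close to the ISO √2 ≈ 1.414.
In the A-series (A0 area = 1 m²): A6 = 105 × 148 mm.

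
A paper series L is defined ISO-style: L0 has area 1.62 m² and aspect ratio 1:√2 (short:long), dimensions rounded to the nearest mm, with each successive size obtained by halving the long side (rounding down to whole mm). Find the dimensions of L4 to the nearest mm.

Let L0's short side be w mm. w · w√2 = 1.62 m² = 1,620,000 mm², so w ≈ 1070.3 mm and w√2 ≈ 1513.6 mm → L0 = 1070 × 1514 mm.
L1: ⌊1514/2⌋ × 1070 = 757 × 1070 mm
L2: ⌊1070/2⌋ × 757 = 535 × 757 mm
L3: ⌊757/2⌋ × 535 = 378 × 535 mm
L4: ⌊535/2⌋ × 378 = 267 × 378 mm

267 × 378 mm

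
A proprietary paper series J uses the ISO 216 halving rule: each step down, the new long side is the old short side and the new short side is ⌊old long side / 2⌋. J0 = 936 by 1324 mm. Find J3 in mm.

J1: ⌊1324/2⌋ × 936 = 662 × 936 mm
J2: ⌊936/2⌋ × 662 = 468 × 662 mm
J3: ⌊662/2⌋ × 468 = 331 × 468 mm

331 × 468 mm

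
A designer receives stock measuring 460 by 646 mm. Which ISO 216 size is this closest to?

C2 (458 × 648 mm)

Aspect ratio 646/460 ≈ 1.404 — close to the ISO √2 ≈ 1.414.
In the C-series (envelope sizes, between A and B): C2 = 458 × 648 mm.
Off by 4 mm total — nearest standard size.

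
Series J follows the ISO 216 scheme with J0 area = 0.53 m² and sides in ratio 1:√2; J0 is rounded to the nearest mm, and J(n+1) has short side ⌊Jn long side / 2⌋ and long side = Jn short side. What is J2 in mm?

306 × 433 mm

Let J0's short side be w mm. w · w√2 = 0.53 m² = 530,000 mm², so w ≈ 612.2 mm and w√2 ≈ 865.8 mm → J0 = 612 × 866 mm.
J1: ⌊866/2⌋ × 612 = 433 × 612 mm
J2: ⌊612/2⌋ × 433 = 306 × 433 mm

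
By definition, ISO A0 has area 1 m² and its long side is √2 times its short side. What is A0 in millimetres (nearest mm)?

841 × 1189 mm

Let the short side be w mm. Then the long side is w√2 and w · w√2 = 10⁶ mm².
w² = 10⁶/√2, so w = 1000 / 2^(1/4) ≈ 840.9 mm; long side = 1000 · 2^(1/4) ≈ 1189.2 mm.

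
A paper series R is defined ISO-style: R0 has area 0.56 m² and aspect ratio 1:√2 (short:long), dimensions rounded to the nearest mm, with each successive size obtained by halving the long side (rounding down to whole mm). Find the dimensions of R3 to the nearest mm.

Let R0's short side be w mm. w · w√2 = 0.56 m² = 560,000 mm², so w ≈ 629.3 mm and w√2 ≈ 889.9 mm → R0 = 629 × 890 mm.
R1: ⌊890/2⌋ × 629 = 445 × 629 mm
R2: ⌊629/2⌋ × 445 = 314 × 445 mm
R3: ⌊445/2⌋ × 314 = 222 × 314 mm

222 × 314 mm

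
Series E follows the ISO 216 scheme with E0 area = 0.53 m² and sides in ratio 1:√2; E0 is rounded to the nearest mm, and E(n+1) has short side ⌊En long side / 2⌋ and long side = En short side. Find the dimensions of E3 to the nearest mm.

216 × 306 mm

Let E0's short side be w mm. w · w√2 = 0.53 m² = 530,000 mm², so w ≈ 612.2 mm and w√2 ≈ 865.8 mm → E0 = 612 × 866 mm.
E1: ⌊866/2⌋ × 612 = 433 × 612 mm
E2: ⌊612/2⌋ × 433 = 306 × 433 mm
E3: ⌊433/2⌋ × 306 = 216 × 306 mm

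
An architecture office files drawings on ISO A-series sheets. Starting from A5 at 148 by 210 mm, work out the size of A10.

26 × 37 mm

A6: ⌊210/2⌋ × 148 = 105 × 148 mm
A7: ⌊148/2⌋ × 105 = 74 × 105 mm
A8: ⌊105/2⌋ × 74 = 52 × 74 mm
A9: ⌊74/2⌋ × 52 = 37 × 52 mm
A10: ⌊52/2⌋ × 37 = 26 × 37 mm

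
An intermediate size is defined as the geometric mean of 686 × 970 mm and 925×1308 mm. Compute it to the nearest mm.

Short side: √(686 · 925) = √634550 ≈ 796.6 → 797 mm
Long side: √(970 · 1308) = √1268760 ≈ 1126.4 → 1126 mm

797 × 1126 mm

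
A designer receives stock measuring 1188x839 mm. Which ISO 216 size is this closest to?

Aspect ratio 1188/839 ≈ 1.416 — close to the ISO √2 ≈ 1.414.
In the A-series (A0 area = 1 m²): A0 = 841 × 1189 mm.
Off by 3 mm total — nearest standard size.

A0 (841 × 1189 mm)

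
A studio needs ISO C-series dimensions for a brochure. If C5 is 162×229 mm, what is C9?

C6: ⌊229/2⌋ × 162 = 114 × 162 mm
C7: ⌊162/2⌋ × 114 = 81 × 114 mm
C8: ⌊114/2⌋ × 81 = 57 × 81 mm
C9: ⌊81/2⌋ × 57 = 40 × 57 mm

40 × 57 mm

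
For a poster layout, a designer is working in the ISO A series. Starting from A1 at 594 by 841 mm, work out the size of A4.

210 × 297 mm

A2: ⌊841/2⌋ × 594 = 420 × 594 mm
A3: ⌊594/2⌋ × 420 = 297 × 420 mm
A4: ⌊420/2⌋ × 297 = 210 × 297 mm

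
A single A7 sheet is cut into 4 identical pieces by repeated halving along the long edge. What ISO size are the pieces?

A9

4 = 2^2, so 2 halving steps.
A7 → A8 → … → A9 after 2 steps.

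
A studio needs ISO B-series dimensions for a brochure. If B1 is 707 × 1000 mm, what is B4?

B2: ⌊1000/2⌋ × 707 = 500 × 707 mm
B3: ⌊707/2⌋ × 500 = 353 × 500 mm
B4: ⌊500/2⌋ × 353 = 250 × 353 mm

250 × 353 mm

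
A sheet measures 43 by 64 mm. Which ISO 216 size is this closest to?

B9 (44 × 62 mm)

Aspect ratio 64/43 ≈ 1.488 (ISO target is √2 ≈ 1.414).
In the B-series (B0 = 1000 × 1414 mm): B9 = 44 × 62 mm.
Off by 3 mm total — nearest standard size.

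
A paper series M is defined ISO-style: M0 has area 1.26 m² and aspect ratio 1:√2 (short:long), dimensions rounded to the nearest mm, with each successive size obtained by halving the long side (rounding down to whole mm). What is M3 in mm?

333 × 472 mm

Let M0's short side be w mm. w · w√2 = 1.26 m² = 1,260,000 mm², so w ≈ 943.9 mm and w√2 ≈ 1334.9 mm → M0 = 944 × 1335 mm.
M1: ⌊1335/2⌋ × 944 = 667 × 944 mm
M2: ⌊944/2⌋ × 667 = 472 × 667 mm
M3: ⌊667/2⌋ × 472 = 333 × 472 mm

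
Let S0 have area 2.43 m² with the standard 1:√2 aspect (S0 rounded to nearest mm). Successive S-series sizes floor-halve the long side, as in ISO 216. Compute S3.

Let S0's short side be w mm. w · w√2 = 2.43 m² = 2,430,000 mm², so w ≈ 1310.8 mm and w√2 ≈ 1853.8 mm → S0 = 1311 × 1854 mm.
S1: ⌊1854/2⌋ × 1311 = 927 × 1311 mm
S2: ⌊1311/2⌋ × 927 = 655 × 927 mm
S3: ⌊927/2⌋ × 655 = 463 × 655 mm

463 × 655 mm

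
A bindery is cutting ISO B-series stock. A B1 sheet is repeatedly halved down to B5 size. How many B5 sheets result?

16

Each ISO step halves the sheet: 1 × B1 → 2 × B2 → 4 × B3 → 8 × B4 → …
From B1 to B5 is 4 halving steps: 2^4 = 16.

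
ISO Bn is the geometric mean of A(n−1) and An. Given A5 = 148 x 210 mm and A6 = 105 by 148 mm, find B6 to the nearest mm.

Short side: √(148 · 105) = √15540 ≈ 124.7 → 125 mm
Long side: √(210 · 148) = √31080 ≈ 176.3 → 176 mm

125 × 176 mm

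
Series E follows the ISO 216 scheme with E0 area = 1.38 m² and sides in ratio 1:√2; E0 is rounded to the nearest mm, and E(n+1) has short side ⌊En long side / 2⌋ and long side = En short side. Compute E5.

174 × 247 mm

Let E0's short side be w mm. w · w√2 = 1.38 m² = 1,380,000 mm², so w ≈ 987.8 mm and w√2 ≈ 1397.0 mm → E0 = 988 × 1397 mm.
E1: ⌊1397/2⌋ × 988 = 698 × 988 mm
E2: ⌊988/2⌋ × 698 = 494 × 698 mm
E3: ⌊698/2⌋ × 494 = 349 × 494 mm
E4: ⌊494/2⌋ × 349 = 247 × 349 mm
E5: ⌊349/2⌋ × 247 = 174 × 247 mm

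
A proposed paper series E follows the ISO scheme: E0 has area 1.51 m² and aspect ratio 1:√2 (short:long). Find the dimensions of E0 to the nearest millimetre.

1033 × 1461 mm

Let the short side be w mm. Then w · w√2 = 1.51 m² = 1,510,000 mm².
w² = 1,510,000/√2, so w ≈ 1033.3 mm; long side = w√2 ≈ 1461.3 mm.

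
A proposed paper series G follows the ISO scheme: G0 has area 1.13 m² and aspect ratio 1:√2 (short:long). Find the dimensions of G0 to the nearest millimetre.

Let the short side be w mm. Then w · w√2 = 1.13 m² = 1,130,000 mm².
w² = 1,130,000/√2, so w ≈ 893.9 mm; long side = w√2 ≈ 1264.1 mm.

894 × 1264 mm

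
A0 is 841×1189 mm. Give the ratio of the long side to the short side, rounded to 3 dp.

1.414

1189 / 841 = 1.414
Matches √2 ≈ 1.414 — the ISO 216 defining ratio.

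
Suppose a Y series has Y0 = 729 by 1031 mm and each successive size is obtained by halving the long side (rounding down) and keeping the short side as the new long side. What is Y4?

Y1: ⌊1031/2⌋ × 729 = 515 × 729 mm
Y2: ⌊729/2⌋ × 515 = 364 × 515 mm
Y3: ⌊515/2⌋ × 364 = 257 × 364 mm
Y4: ⌊364/2⌋ × 257 = 182 × 257 mm

182 × 257 mm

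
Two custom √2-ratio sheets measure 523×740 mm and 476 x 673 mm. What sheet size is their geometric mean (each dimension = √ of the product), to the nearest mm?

499 × 706 mm

Short side: √(523 · 476) = √248948 ≈ 498.9 → 499 mm
Long side: √(740 · 673) = √498020 ≈ 705.7 → 706 mm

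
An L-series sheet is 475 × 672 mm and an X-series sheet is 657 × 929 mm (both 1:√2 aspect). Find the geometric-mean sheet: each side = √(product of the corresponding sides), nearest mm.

Short side: √(475 · 657) = √312075 ≈ 558.6 → 559 mm
Long side: √(672 · 929) = √624288 ≈ 790.1 → 790 mm

559 × 790 mm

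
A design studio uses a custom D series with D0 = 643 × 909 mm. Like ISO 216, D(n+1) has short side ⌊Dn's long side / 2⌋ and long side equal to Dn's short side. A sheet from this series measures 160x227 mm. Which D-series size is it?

D0: 643 × 909 mm
D1: 454 × 643 mm
D2: 321 × 454 mm
D3: 227 × 321 mm
D4: 160 × 227 mm
D5: 113 × 160 mm
→ matches D4.

D4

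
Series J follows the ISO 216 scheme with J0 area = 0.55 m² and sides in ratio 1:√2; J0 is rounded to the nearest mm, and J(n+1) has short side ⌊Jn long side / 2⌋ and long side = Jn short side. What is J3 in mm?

220 × 312 mm

Let J0's short side be w mm. w · w√2 = 0.55 m² = 550,000 mm², so w ≈ 623.6 mm and w√2 ≈ 881.9 mm → J0 = 624 × 882 mm.
J1: ⌊882/2⌋ × 624 = 441 × 624 mm
J2: ⌊624/2⌋ × 441 = 312 × 441 mm
J3: ⌊441/2⌋ × 312 = 220 × 312 mm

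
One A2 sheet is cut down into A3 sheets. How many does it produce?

A2 = 420 × 594 mm; A3 = 297 × 420 mm.
Each halving step doubles the count; 1 step from A2 to A3.
2^1 = 2.

2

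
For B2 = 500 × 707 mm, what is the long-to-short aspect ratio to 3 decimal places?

1.414

707 / 500 = 1.414
Matches √2 ≈ 1.414 — the ISO 216 defining ratio.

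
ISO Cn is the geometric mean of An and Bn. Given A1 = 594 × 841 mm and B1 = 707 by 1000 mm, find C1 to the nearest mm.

648 × 917 mm

Short side: √(594 · 707) = √419958 ≈ 648.0 → 648 mm
Long side: √(841 · 1000) = √841000 ≈ 917.1 → 917 mm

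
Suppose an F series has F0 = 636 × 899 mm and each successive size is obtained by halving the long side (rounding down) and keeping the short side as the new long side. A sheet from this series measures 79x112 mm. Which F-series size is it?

F0: 636 × 899 mm
F1: 449 × 636 mm
F2: 318 × 449 mm
F3: 224 × 318 mm
F4: 159 × 224 mm
F5: 112 × 159 mm
F6: 79 × 112 mm
F7: 56 × 79 mm
→ matches F6.

F6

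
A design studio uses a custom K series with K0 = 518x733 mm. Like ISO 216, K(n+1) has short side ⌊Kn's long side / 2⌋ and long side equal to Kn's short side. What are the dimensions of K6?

64 × 91 mm

K1 = 366 × 518 mm (from K0 by 1 halving).
K2: ⌊518/2⌋ × 366 = 259 × 366 mm
K3: ⌊366/2⌋ × 259 = 183 × 259 mm
K4: ⌊259/2⌋ × 183 = 129 × 183 mm
K5: ⌊183/2⌋ × 129 = 91 × 129 mm
K6: ⌊129/2⌋ × 91 = 64 × 91 mm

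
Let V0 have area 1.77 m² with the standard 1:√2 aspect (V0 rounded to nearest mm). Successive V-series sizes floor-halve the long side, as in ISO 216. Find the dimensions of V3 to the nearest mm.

395 × 559 mm

Let V0's short side be w mm. w · w√2 = 1.77 m² = 1,770,000 mm², so w ≈ 1118.7 mm and w√2 ≈ 1582.1 mm → V0 = 1119 × 1582 mm.
V1: ⌊1582/2⌋ × 1119 = 791 × 1119 mm
V2: ⌊1119/2⌋ × 791 = 559 × 791 mm
V3: ⌊791/2⌋ × 559 = 395 × 559 mm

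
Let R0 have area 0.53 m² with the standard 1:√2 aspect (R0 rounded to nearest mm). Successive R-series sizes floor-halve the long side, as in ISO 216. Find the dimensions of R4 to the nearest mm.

Let R0's short side be w mm. w · w√2 = 0.53 m² = 530,000 mm², so w ≈ 612.2 mm and w√2 ≈ 865.8 mm → R0 = 612 × 866 mm.
R1: ⌊866/2⌋ × 612 = 433 × 612 mm
R2: ⌊612/2⌋ × 433 = 306 × 433 mm
R3: ⌊433/2⌋ × 306 = 216 × 306 mm
R4: ⌊306/2⌋ × 216 = 153 × 216 mm

153 × 216 mm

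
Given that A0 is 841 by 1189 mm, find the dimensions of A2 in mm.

420 × 594 mm

A1: ⌊1189/2⌋ × 841 = 594 × 841 mm
A2: ⌊841/2⌋ × 594 = 420 × 594 mm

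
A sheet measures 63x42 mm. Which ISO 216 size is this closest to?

Aspect ratio 63/42 ≈ 1.500 (ISO target is √2 ≈ 1.414).
In the B-series (B0 = 1000 × 1414 mm): B9 = 44 × 62 mm.
Off by 3 mm total — nearest standard size.

B9 (44 × 62 mm)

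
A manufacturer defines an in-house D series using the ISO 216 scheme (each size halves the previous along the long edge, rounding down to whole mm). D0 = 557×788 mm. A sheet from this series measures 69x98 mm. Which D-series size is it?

D0: 557 × 788 mm
D1: 394 × 557 mm
D2: 278 × 394 mm
D3: 197 × 278 mm
D4: 139 × 197 mm
D5: 98 × 139 mm
D6: 69 × 98 mm
D7: 49 × 69 mm
→ matches D6.

D6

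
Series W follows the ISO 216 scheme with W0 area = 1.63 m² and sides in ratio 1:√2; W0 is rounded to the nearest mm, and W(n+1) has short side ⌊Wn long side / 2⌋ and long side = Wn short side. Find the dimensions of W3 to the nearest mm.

Let W0's short side be w mm. w · w√2 = 1.63 m² = 1,630,000 mm², so w ≈ 1073.6 mm and w√2 ≈ 1518.3 mm → W0 = 1074 × 1518 mm.
W1: ⌊1518/2⌋ × 1074 = 759 × 1074 mm
W2: ⌊1074/2⌋ × 759 = 537 × 759 mm
W3: ⌊759/2⌋ × 537 = 379 × 537 mm

379 × 537 mm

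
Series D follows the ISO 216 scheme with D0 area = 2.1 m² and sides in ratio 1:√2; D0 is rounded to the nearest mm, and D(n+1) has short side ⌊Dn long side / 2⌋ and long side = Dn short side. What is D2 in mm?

609 × 861 mm

Let D0's short side be w mm. w · w√2 = 2.1 m² = 2,100,000 mm², so w ≈ 1218.6 mm and w√2 ≈ 1723.3 mm → D0 = 1219 × 1723 mm.
D1: ⌊1723/2⌋ × 1219 = 861 × 1219 mm
D2: ⌊1219/2⌋ × 861 = 609 × 861 mm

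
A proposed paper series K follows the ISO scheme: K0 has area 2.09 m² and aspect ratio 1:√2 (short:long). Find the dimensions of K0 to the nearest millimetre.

Let the short side be w mm. Then w · w√2 = 2.09 m² = 2,090,000 mm².
w² = 2,090,000/√2, so w ≈ 1215.7 mm; long side = w√2 ≈ 1719.2 mm.

1216 × 1719 mm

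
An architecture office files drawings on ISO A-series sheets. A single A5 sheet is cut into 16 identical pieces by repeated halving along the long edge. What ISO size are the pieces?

16 = 2^4, so 4 halving steps.
A5 → A6 → … → A9 after 4 steps.

A9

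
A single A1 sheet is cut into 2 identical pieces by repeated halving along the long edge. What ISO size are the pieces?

2 = 2^1, so 1 halving step.
A1 → A2 → … → A2 after 1 step.

A2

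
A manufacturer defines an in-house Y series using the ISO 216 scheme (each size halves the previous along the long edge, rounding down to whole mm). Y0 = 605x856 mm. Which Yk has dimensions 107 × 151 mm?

Y5

Y0: 605 × 856 mm
Y1: 428 × 605 mm
Y2: 302 × 428 mm
Y3: 214 × 302 mm
Y4: 151 × 214 mm
Y5: 107 × 151 mm
Y6: 75 × 107 mm
→ matches Y5.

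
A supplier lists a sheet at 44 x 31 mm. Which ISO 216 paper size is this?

B10 (31 × 44 mm)

Aspect ratio 44/31 ≈ 1.419 — close to the ISO √2 ≈ 1.414.
In the B-series (B0 = 1000 × 1414 mm): B10 = 31 × 44 mm.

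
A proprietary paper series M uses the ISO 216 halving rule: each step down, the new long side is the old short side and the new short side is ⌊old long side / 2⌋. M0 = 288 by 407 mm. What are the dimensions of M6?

M1: ⌊407/2⌋ × 288 = 203 × 288 mm
M2: ⌊288/2⌋ × 203 = 144 × 203 mm
M3: ⌊203/2⌋ × 144 = 101 × 144 mm
M4: ⌊144/2⌋ × 101 = 72 × 101 mm
M5: ⌊101/2⌋ × 72 = 50 × 72 mm
M6: ⌊72/2⌋ × 50 = 36 × 50 mm

36 × 50 mm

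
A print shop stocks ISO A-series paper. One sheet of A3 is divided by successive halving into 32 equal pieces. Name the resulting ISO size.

A8

32 = 2^5, so 5 halving steps.
A3 → A4 → … → A8 after 5 steps.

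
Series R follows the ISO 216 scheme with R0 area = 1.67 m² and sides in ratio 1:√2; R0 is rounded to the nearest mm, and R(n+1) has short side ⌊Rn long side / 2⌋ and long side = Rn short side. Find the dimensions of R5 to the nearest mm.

Let R0's short side be w mm. w · w√2 = 1.67 m² = 1,670,000 mm², so w ≈ 1086.7 mm and w√2 ≈ 1536.8 mm → R0 = 1087 × 1537 mm.
R1: ⌊1537/2⌋ × 1087 = 768 × 1087 mm
R2: ⌊1087/2⌋ × 768 = 543 × 768 mm
R3: ⌊768/2⌋ × 543 = 384 × 543 mm
R4: ⌊543/2⌋ × 384 = 271 × 384 mm
R5: ⌊384/2⌋ × 271 = 192 × 271 mm

192 × 271 mm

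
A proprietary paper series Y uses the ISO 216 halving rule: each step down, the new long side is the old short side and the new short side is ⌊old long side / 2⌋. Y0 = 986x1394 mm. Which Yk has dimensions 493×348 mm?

Y3

Y0: 986 × 1394 mm
Y1: 697 × 986 mm
Y2: 493 × 697 mm
Y3: 348 × 493 mm
Y4: 246 × 348 mm
→ matches Y3.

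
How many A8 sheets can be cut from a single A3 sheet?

32

Each ISO step halves the sheet: 1 × A3 → 2 × A4 → 4 × A5 → 8 × A6 → …
From A3 to A8 is 5 halving steps: 2^5 = 32.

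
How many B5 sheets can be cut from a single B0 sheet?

Each ISO step halves the sheet: 1 × B0 → 2 × B1 → 4 × B2 → 8 × B3 → …
From B0 to B5 is 5 halving steps: 2^5 = 32.

32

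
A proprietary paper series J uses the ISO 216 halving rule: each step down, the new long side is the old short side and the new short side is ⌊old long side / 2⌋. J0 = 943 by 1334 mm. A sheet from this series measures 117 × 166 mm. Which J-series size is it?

J0: 943 × 1334 mm
J1: 667 × 943 mm
J2: 471 × 667 mm
J3: 333 × 471 mm
J4: 235 × 333 mm
J5: 166 × 235 mm
J6: 117 × 166 mm
J7: 83 × 117 mm
→ matches J6.

J6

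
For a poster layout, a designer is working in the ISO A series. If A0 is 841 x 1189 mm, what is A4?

A1: ⌊1189/2⌋ × 841 = 594 × 841 mm
A2: ⌊841/2⌋ × 594 = 420 × 594 mm
A3: ⌊594/2⌋ × 420 = 297 × 420 mm
A4: ⌊420/2⌋ × 297 = 210 × 297 mm

210 × 297 mm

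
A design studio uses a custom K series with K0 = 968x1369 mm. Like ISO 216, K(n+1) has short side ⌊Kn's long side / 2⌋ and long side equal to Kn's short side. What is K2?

484 × 684 mm

K1: ⌊1369/2⌋ × 968 = 684 × 968 mm
K2: ⌊968/2⌋ × 684 = 484 × 684 mm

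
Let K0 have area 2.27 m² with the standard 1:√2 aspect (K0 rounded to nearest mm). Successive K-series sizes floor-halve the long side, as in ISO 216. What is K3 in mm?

Let K0's short side be w mm. w · w√2 = 2.27 m² = 2,270,000 mm², so w ≈ 1266.9 mm and w√2 ≈ 1791.7 mm → K0 = 1267 × 1792 mm.
K1: ⌊1792/2⌋ × 1267 = 896 × 1267 mm
K2: ⌊1267/2⌋ × 896 = 633 × 896 mm
K3: ⌊896/2⌋ × 633 = 448 × 633 mm

448 × 633 mm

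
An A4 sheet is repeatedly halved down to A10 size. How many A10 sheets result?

A4 = 210 × 297 mm; A10 = 26 × 37 mm.
Each halving step doubles the count; 6 steps from A4 to A10.
2^6 = 64.

64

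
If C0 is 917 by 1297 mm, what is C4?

229 × 324 mm

C1: ⌊1297/2⌋ × 917 = 648 × 917 mm
C2: ⌊917/2⌋ × 648 = 458 × 648 mm
C3: ⌊648/2⌋ × 458 = 324 × 458 mm
C4: ⌊458/2⌋ × 324 = 229 × 324 mm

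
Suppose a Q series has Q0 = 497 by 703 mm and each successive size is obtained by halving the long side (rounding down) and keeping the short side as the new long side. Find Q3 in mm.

Q1: ⌊703/2⌋ × 497 = 351 × 497 mm
Q2: ⌊497/2⌋ × 351 = 248 × 351 mm
Q3: ⌊351/2⌋ × 248 = 175 × 248 mm

175 × 248 mm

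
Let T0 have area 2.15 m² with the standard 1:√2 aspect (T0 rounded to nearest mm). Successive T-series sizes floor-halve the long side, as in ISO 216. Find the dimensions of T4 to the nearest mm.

Let T0's short side be w mm. w · w√2 = 2.15 m² = 2,150,000 mm², so w ≈ 1233.0 mm and w√2 ≈ 1743.7 mm → T0 = 1233 × 1744 mm.
T1: ⌊1744/2⌋ × 1233 = 872 × 1233 mm
T2: ⌊1233/2⌋ × 872 = 616 × 872 mm
T3: ⌊872/2⌋ × 616 = 436 × 616 mm
T4: ⌊616/2⌋ × 436 = 308 × 436 mm

308 × 436 mm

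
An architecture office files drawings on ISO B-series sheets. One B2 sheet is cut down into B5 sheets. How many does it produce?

8

B2 = 500 × 707 mm; B5 = 176 × 250 mm.
Each halving step doubles the count; 3 steps from B2 to B5.
2^3 = 8.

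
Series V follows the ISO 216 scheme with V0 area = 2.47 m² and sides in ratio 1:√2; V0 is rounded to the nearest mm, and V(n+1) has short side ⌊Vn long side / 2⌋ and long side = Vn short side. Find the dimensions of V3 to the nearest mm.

Let V0's short side be w mm. w · w√2 = 2.47 m² = 2,470,000 mm², so w ≈ 1321.6 mm and w√2 ≈ 1869.0 mm → V0 = 1322 × 1869 mm.
V1: ⌊1869/2⌋ × 1322 = 934 × 1322 mm
V2: ⌊1322/2⌋ × 934 = 661 × 934 mm
V3: ⌊934/2⌋ × 661 = 467 × 661 mm

467 × 661 mm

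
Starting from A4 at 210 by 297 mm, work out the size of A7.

74 × 105 mm

A5: ⌊297/2⌋ × 210 = 148 × 210 mm
A6: ⌊210/2⌋ × 148 = 105 × 148 mm
A7: ⌊148/2⌋ × 105 = 74 × 105 mm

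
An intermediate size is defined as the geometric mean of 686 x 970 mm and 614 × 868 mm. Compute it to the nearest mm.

Short side: √(686 · 614) = √421204 ≈ 649.0 → 649 mm
Long side: √(970 · 868) = √841960 ≈ 917.6 → 918 mm

649 × 918 mm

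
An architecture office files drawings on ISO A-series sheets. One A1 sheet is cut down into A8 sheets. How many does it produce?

Each ISO step halves the sheet: 1 × A1 → 2 × A2 → 4 × A3 → 8 × A4 → …
From A1 to A8 is 7 halving steps: 2^7 = 128.

128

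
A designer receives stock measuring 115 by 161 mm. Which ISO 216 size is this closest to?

Aspect ratio 161/115 ≈ 1.400 — close to the ISO √2 ≈ 1.414.
In the C-series (envelope sizes, between A and B): C6 = 114 × 162 mm.
Off by 2 mm total — nearest standard size.

C6 (114 × 162 mm)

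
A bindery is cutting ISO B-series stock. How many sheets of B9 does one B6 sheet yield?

8

Each ISO step halves the sheet: 1 × B6 → 2 × B7 → 4 × B8 → 8 × B9
From B6 to B9 is 3 halving steps: 2^3 = 8.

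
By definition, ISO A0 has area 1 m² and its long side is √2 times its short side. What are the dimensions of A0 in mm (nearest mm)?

841 × 1189 mm

Let the short side be w mm. Then the long side is w√2 and w · w√2 = 10⁶ mm².
w² = 10⁶/√2, so w = 1000 / 2^(1/4) ≈ 840.9 mm; long side = 1000 · 2^(1/4) ≈ 1189.2 mm.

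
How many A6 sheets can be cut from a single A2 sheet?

A2 = 420 × 594 mm; A6 = 105 × 148 mm.
Each halving step doubles the count; 4 steps from A2 to A6.
2^4 = 16.

16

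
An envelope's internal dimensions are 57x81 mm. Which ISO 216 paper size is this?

Aspect ratio 81/57 ≈ 1.421 — close to the ISO √2 ≈ 1.414.
In the C-series (envelope sizes, between A and B): C8 = 57 × 81 mm.

C8 (57 × 81 mm)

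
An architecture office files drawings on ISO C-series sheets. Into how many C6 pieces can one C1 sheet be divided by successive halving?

32

Each ISO step halves the sheet: 1 × C1 → 2 × C2 → 4 × C3 → 8 × C4 → …
From C1 to C6 is 5 halving steps: 2^5 = 32.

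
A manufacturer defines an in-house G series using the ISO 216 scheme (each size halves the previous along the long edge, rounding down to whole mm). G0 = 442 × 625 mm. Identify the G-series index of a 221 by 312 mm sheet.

G0: 442 × 625 mm
G1: 312 × 442 mm
G2: 221 × 312 mm
G3: 156 × 221 mm
→ matches G2.

G2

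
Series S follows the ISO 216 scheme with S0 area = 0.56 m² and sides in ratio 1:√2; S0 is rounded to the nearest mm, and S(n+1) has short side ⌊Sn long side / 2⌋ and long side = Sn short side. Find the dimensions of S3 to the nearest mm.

222 × 314 mm

Let S0's short side be w mm. w · w√2 = 0.56 m² = 560,000 mm², so w ≈ 629.3 mm and w√2 ≈ 889.9 mm → S0 = 629 × 890 mm.
S1: ⌊890/2⌋ × 629 = 445 × 629 mm
S2: ⌊629/2⌋ × 445 = 314 × 445 mm
S3: ⌊445/2⌋ × 314 = 222 × 314 mm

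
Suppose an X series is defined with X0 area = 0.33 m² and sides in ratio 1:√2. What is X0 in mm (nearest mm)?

483 × 683 mm

Let the short side be w mm. Then w · w√2 = 0.33 m² = 330,000 mm².
w² = 330,000/√2, so w ≈ 483.1 mm; long side = w√2 ≈ 683.1 mm.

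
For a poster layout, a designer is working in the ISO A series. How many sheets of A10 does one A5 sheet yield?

32

Each ISO step halves the sheet: 1 × A5 → 2 × A6 → 4 × A7 → 8 × A8 → …
From A5 to A10 is 5 halving steps: 2^5 = 32.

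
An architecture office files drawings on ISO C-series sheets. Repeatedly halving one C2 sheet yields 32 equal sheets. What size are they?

32 = 2^5, so 5 halving steps.
C2 → C3 → … → C7 after 5 steps.

C7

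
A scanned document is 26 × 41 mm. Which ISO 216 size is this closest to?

C10 (28 × 40 mm)

Aspect ratio 41/26 ≈ 1.577 (ISO target is √2 ≈ 1.414).
In the C-series (envelope sizes, between A and B): C10 = 28 × 40 mm.
Off by 3 mm total — nearest standard size.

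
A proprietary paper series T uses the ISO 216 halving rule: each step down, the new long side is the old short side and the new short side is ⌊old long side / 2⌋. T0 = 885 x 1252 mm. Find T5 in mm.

156 × 221 mm

T1: ⌊1252/2⌋ × 885 = 626 × 885 mm
T2: ⌊885/2⌋ × 626 = 442 × 626 mm
T3: ⌊626/2⌋ × 442 = 313 × 442 mm
T4: ⌊442/2⌋ × 313 = 221 × 313 mm
T5: ⌊313/2⌋ × 221 = 156 × 221 mm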